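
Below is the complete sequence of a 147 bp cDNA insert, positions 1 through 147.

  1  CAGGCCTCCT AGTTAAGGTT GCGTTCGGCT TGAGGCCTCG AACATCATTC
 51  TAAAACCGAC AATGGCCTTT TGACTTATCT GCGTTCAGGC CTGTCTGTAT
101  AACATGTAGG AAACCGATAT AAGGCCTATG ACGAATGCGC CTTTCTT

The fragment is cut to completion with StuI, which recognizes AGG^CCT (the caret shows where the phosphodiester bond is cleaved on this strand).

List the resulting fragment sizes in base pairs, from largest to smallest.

StuI sites (AGGCCT) start at positions 2, 33, 87, 122.
StuI cuts after base 3 of each site, so after positions 4, 35, 89, 124.
Linear molecule, 4 cuts → 5 fragments:
  1–4 → 4 bp
  5–35 → 31 bp
  36–89 → 54 bp
  90–124 → 35 bp
  125–147 → 23 bp
Sorted largest to smallest: 54, 35, 31, 23, 4 bp.

54, 35, 31, 23, 4 bp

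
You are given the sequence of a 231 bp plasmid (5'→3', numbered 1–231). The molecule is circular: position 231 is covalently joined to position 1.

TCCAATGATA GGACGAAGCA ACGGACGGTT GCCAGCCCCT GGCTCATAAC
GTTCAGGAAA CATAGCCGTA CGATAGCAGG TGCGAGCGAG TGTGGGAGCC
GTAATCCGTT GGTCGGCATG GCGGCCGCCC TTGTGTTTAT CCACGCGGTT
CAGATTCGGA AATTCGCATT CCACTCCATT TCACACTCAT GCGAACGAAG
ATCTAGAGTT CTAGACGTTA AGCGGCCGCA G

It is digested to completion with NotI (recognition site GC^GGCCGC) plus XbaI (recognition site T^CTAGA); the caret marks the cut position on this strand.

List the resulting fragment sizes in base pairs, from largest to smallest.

130, 80, 13, 8 bp

NotI sites (GCGGCCGC) start at positions 121, 222.
NotI cuts after base 2 of each site, so after positions 122, 223.
XbaI sites (TCTAGA) start at positions 202, 210.
XbaI cuts after the first base of each site, so after positions 202, 210.
Combined cut positions: 122, 202, 210, 223.
Circular molecule, 4 cuts → 4 fragments:
  123–202 → 80 bp
  203–210 → 8 bp
  211–223 → 13 bp
  224–231 then 1–122 → 8 + 122 = 130 bp
Sorted largest to smallest: 130, 80, 13, 8 bp.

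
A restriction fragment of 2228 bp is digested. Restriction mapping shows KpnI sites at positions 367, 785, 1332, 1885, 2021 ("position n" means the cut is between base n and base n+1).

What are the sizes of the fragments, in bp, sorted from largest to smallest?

553, 547, 418, 367, 207, 136 bp

Linear molecule, 5 cuts → 6 fragments:
  367 − 0 = 367 bp
  785 − 367 = 418 bp
  1332 − 785 = 547 bp
  1885 − 1332 = 553 bp
  2021 − 1885 = 136 bp
  2228 − 2021 = 207 bp
Sorted largest to smallest: 553, 547, 418, 367, 207, 136 bp.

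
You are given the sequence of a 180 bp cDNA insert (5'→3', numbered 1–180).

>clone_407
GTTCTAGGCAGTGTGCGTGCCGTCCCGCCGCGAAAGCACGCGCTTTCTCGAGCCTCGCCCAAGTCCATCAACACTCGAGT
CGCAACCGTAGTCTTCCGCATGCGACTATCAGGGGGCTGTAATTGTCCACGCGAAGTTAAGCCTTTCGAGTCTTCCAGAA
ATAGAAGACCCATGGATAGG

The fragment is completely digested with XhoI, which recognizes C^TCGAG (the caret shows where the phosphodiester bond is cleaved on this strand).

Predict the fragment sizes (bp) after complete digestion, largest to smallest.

XhoI sites (CTCGAG) start at positions 47, 74.
XhoI cuts after the first base of each site, so after positions 47, 74.
Linear molecule, 2 cuts → 3 fragments:
  1–47 → 47 bp
  48–74 → 27 bp
  75–180 → 106 bp
Sorted largest to smallest: 106, 47, 27 bp.

106, 47, 27 bp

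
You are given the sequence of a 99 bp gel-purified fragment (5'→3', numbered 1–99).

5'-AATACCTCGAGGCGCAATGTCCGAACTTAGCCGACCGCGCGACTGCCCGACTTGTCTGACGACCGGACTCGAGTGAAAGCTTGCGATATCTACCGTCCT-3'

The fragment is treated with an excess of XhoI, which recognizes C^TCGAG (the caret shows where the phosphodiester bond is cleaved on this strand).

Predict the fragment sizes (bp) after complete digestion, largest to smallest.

62, 31, 6 bp

XhoI sites (CTCGAG) start at positions 6, 68.
XhoI cuts after the first base of each site, so after positions 6, 68.
Linear molecule, 2 cuts → 3 fragments:
  1–6 → 6 bp
  7–68 → 62 bp
  69–99 → 31 bp
Sorted largest to smallest: 62, 31, 6 bp.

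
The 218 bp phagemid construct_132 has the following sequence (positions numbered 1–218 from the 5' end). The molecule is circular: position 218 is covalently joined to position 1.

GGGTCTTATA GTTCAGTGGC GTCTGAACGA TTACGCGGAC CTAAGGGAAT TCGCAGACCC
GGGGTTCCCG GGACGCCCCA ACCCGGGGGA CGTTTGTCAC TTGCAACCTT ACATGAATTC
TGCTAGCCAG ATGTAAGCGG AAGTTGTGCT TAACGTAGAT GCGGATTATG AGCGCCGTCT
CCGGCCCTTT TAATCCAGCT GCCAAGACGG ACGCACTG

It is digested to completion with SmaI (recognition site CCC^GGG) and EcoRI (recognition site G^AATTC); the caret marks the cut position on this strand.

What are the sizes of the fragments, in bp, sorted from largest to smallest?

SmaI sites (CCCGGG) start at positions 58, 67, 82.
SmaI cuts after base 3 of each site, so after positions 60, 69, 84.
EcoRI sites (GAATTC) start at positions 47, 115.
EcoRI cuts after the first base of each site, so after positions 47, 115.
Combined cut positions: 47, 60, 69, 84, 115.
Circular molecule, 5 cuts → 5 fragments:
  48–60 → 13 bp
  61–69 → 9 bp
  70–84 → 15 bp
  85–115 → 31 bp
  116–218 then 1–47 → 103 + 47 = 150 bp
Sorted largest to smallest: 150, 31, 15, 13, 9 bp.

150, 31, 15, 13, 9 bp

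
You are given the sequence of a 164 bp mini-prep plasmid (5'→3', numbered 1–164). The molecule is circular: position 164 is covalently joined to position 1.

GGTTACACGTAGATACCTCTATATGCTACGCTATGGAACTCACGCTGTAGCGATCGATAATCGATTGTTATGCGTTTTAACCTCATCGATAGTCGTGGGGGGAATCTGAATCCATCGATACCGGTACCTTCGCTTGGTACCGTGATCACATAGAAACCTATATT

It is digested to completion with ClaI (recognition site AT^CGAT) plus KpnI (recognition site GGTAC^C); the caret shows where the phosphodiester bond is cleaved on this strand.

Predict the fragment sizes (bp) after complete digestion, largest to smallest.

78, 29, 25, 13, 12, 7 bp

ClaI sites (ATCGAT) start at positions 53, 60, 85, 114.
ClaI cuts after base 2 of each site, so after positions 54, 61, 86, 115.
KpnI sites (GGTACC) start at positions 123, 136.
KpnI cuts after base 5 of each site (before the last base), so after positions 127, 140.
Combined cut positions: 54, 61, 86, 115, 127, 140.
Circular molecule, 6 cuts → 6 fragments:
  55–61 → 7 bp
  62–86 → 25 bp
  87–115 → 29 bp
  116–127 → 12 bp
  128–140 → 13 bp
  141–164 then 1–54 → 24 + 54 = 78 bp
Sorted largest to smallest: 78, 29, 25, 13, 12, 7 bp.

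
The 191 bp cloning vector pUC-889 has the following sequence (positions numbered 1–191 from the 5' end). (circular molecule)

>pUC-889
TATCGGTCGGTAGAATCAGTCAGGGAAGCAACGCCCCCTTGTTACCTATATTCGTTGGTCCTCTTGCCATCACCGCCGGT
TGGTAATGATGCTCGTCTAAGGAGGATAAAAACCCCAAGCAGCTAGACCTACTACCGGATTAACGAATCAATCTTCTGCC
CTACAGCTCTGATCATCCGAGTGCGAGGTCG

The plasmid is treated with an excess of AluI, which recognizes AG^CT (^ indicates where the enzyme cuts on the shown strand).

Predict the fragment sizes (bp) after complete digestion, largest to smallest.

AluI sites (AGCT) start at positions 121, 165.
AluI cuts after base 2 of each site, so after positions 122, 166.
Circular molecule, 2 cuts → 2 fragments:
  123–166 → 44 bp
  167–191 then 1–122 → 25 + 122 = 147 bp
Sorted largest to smallest: 147, 44 bp.

147, 44 bp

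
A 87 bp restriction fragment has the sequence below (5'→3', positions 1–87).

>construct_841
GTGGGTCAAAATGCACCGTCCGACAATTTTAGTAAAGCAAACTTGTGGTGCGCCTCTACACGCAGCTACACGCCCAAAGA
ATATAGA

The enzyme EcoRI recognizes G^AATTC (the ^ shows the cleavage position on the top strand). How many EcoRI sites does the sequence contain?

0

No occurrence of GAATTC is present in the sequence.
EcoRI does not cut: 0 sites.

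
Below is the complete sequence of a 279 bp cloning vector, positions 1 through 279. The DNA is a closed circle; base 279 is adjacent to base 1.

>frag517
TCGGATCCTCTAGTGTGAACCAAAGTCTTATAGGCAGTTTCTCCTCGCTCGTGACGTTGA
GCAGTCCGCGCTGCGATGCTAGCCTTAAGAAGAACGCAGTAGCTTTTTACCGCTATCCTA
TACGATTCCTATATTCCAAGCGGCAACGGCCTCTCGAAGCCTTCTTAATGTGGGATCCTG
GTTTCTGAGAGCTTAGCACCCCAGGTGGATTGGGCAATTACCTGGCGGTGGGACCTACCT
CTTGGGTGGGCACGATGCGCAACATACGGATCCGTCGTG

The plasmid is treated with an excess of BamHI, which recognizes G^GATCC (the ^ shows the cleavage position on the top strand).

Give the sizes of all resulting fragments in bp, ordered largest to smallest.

BamHI sites (GGATCC) start at positions 3, 173, 268.
BamHI cuts after the first base of each site, so after positions 3, 173, 268.
Circular molecule, 3 cuts → 3 fragments:
  4–173 → 170 bp
  174–268 → 95 bp
  269–279 then 1–3 → 11 + 3 = 14 bp
Sorted largest to smallest: 170, 95, 14 bp.

170, 95, 14 bp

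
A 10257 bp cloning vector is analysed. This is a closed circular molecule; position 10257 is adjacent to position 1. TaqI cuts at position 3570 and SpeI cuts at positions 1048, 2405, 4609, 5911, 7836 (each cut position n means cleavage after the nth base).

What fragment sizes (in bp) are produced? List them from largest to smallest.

Combined cut positions (sorted): 1048, 2405, 3570, 4609, 5911, 7836.
Circular molecule, 6 cuts → 6 fragments:
  2405 − 1048 = 1357 bp
  3570 − 2405 = 1165 bp
  4609 − 3570 = 1039 bp
  5911 − 4609 = 1302 bp
  7836 − 5911 = 1925 bp
  wrap: 10257 − 7836 + 1048 = 3469 bp
Sorted largest to smallest: 3469, 1925, 1357, 1302, 1165, 1039 bp.

3469, 1925, 1357, 1302, 1165, 1039 bp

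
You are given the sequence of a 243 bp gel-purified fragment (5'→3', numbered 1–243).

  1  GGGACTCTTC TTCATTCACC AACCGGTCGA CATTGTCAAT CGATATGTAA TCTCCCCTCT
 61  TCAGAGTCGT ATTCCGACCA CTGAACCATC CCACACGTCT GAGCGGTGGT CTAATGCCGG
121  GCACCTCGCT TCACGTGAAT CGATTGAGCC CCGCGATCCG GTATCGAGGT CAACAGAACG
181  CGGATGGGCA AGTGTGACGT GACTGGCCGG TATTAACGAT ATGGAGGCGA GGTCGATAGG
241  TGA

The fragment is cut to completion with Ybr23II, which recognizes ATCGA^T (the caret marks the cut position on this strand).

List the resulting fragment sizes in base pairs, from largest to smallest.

Ybr23II sites (ATCGAT) start at positions 39, 139.
Ybr23II cuts after base 5 of each site (before the last base), so after positions 43, 143.
Linear molecule, 2 cuts → 3 fragments:
  1–43 → 43 bp
  44–143 → 100 bp
  144–243 → 100 bp
Sorted largest to smallest: 100, 100, 43 bp.

100, 100, 43 bp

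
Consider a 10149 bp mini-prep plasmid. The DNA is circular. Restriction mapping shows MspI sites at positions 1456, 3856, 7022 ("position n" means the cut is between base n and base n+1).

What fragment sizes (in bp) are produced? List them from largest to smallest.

4583, 3166, 2400 bp

Circular molecule, 3 cuts → 3 fragments:
  3856 − 1456 = 2400 bp
  7022 − 3856 = 3166 bp
  wrap: 10149 − 7022 + 1456 = 4583 bp
Sorted largest to smallest: 4583, 3166, 2400 bp.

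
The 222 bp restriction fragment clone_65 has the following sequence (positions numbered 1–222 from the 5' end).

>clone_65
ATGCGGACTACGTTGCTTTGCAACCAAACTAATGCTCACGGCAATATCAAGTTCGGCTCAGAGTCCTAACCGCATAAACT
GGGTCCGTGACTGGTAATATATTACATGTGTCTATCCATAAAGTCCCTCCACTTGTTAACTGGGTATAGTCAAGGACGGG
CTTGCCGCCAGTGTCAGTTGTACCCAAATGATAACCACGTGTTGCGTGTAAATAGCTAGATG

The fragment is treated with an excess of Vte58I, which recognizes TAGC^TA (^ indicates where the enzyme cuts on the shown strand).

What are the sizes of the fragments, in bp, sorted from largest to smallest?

216, 6 bp

The Vte58I site (TAGCTA) starts at position 213.
Vte58I cuts after base 4 of each site, so after position 216.
Linear molecule, 1 cut → 2 fragments:
  1–216 → 216 bp
  217–222 → 6 bp
Sorted largest to smallest: 216, 6 bp.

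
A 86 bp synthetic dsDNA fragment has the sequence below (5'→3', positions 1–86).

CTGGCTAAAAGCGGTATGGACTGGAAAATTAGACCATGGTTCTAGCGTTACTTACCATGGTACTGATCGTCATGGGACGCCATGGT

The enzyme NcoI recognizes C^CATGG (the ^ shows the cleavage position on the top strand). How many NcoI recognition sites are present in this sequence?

3

CCATGG occurs starting at positions 34, 55, 80.
NcoI cuts at 3 sites.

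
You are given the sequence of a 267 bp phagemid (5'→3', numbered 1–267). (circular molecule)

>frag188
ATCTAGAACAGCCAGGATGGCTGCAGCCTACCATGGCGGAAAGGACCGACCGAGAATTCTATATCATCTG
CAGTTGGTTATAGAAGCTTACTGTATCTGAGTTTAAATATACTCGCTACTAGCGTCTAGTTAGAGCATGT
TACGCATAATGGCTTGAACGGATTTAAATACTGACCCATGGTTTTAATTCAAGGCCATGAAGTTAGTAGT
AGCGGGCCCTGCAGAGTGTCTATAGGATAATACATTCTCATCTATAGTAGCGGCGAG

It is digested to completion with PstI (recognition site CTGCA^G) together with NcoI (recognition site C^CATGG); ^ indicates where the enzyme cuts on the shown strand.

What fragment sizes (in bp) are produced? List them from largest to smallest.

PstI sites (CTGCAG) start at positions 21, 68, 219.
PstI cuts after base 5 of each site (before the last base), so after positions 25, 72, 223.
NcoI sites (CCATGG) start at positions 31, 176.
NcoI cuts after the first base of each site, so after positions 31, 176.
Combined cut positions: 25, 31, 72, 176, 223.
Circular molecule, 5 cuts → 5 fragments:
  26–31 → 6 bp
  32–72 → 41 bp
  73–176 → 104 bp
  177–223 → 47 bp
  224–267 then 1–25 → 44 + 25 = 69 bp
Sorted largest to smallest: 104, 69, 47, 41, 6 bp.

104, 69, 47, 41, 6 bp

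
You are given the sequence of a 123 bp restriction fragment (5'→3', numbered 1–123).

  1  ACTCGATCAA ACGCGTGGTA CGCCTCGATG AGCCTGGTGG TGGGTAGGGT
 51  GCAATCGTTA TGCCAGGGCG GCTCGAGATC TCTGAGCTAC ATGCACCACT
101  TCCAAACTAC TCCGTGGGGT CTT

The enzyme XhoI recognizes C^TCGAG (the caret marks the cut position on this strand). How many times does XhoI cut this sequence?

CTCGAG occurs starting at position 72.
XhoI cuts at 1 site.

1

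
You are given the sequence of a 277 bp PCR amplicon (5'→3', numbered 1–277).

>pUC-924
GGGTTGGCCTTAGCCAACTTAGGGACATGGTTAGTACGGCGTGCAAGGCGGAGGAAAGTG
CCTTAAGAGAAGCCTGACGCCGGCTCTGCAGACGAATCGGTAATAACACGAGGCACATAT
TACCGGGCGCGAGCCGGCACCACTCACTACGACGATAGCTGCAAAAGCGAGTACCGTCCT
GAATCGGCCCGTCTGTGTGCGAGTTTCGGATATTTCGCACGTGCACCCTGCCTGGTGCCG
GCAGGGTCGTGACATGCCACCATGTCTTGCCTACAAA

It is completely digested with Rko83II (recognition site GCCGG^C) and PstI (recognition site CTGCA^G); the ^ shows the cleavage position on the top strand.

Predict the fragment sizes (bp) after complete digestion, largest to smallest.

Rko83II sites (GCCGGC) start at positions 79, 133, 237.
Rko83II cuts after base 5 of each site (before the last base), so after positions 83, 137, 241.
The PstI site (CTGCAG) starts at position 86.
PstI cuts after base 5 of each site (before the last base), so after position 90.
Combined cut positions: 83, 90, 137, 241.
Linear molecule, 4 cuts → 5 fragments:
  1–83 → 83 bp
  84–90 → 7 bp
  91–137 → 47 bp
  138–241 → 104 bp
  242–277 → 36 bp
Sorted largest to smallest: 104, 83, 47, 36, 7 bp.

104, 83, 47, 36, 7 bp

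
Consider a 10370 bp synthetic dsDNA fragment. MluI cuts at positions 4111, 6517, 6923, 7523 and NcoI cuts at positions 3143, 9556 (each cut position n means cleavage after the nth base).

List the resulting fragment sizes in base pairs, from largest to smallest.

Combined cut positions (sorted): 3143, 4111, 6517, 6923, 7523, 9556.
Linear molecule, 6 cuts → 7 fragments:
  3143 − 0 = 3143 bp
  4111 − 3143 = 968 bp
  6517 − 4111 = 2406 bp
  6923 − 6517 = 406 bp
  7523 − 6923 = 600 bp
  9556 − 7523 = 2033 bp
  10370 − 9556 = 814 bp
Sorted largest to smallest: 3143, 2406, 2033, 968, 814, 600, 406 bp.

3143, 2406, 2033, 968, 814, 600, 406 bp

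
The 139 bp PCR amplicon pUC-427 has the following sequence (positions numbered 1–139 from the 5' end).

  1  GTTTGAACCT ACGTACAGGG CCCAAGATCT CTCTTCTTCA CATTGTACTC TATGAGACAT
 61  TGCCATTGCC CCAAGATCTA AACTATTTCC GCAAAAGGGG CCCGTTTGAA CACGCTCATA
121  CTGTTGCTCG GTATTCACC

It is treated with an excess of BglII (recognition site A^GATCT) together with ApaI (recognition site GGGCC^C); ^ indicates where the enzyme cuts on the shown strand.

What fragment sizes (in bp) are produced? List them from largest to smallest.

BglII sites (AGATCT) start at positions 25, 74.
BglII cuts after the first base of each site, so after positions 25, 74.
ApaI sites (GGGCCC) start at positions 18, 98.
ApaI cuts after base 5 of each site (before the last base), so after positions 22, 102.
Combined cut positions: 22, 25, 74, 102.
Linear molecule, 4 cuts → 5 fragments:
  1–22 → 22 bp
  23–25 → 3 bp
  26–74 → 49 bp
  75–102 → 28 bp
  103–139 → 37 bp
Sorted largest to smallest: 49, 37, 28, 22, 3 bp.

49, 37, 28, 22, 3 bp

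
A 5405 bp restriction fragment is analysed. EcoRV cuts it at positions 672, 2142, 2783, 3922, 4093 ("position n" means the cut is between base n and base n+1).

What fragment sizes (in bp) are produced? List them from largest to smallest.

Linear molecule, 5 cuts → 6 fragments:
  672 − 0 = 672 bp
  2142 − 672 = 1470 bp
  2783 − 2142 = 641 bp
  3922 − 2783 = 1139 bp
  4093 − 3922 = 171 bp
  5405 − 4093 = 1312 bp
Sorted largest to smallest: 1470, 1312, 1139, 672, 641, 171 bp.

1470, 1312, 1139, 672, 641, 171 bp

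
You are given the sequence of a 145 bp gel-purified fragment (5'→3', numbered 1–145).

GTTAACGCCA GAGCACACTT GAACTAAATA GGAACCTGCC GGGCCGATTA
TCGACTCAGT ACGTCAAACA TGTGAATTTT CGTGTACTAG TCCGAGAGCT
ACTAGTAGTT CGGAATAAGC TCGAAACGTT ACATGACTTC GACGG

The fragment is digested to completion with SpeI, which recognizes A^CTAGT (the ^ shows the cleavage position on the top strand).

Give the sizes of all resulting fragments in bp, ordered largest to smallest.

86, 44, 15 bp

SpeI sites (ACTAGT) start at positions 86, 101.
SpeI cuts after the first base of each site, so after positions 86, 101.
Linear molecule, 2 cuts → 3 fragments:
  1–86 → 86 bp
  87–101 → 15 bp
  102–145 → 44 bp
Sorted largest to smallest: 86, 44, 15 bp.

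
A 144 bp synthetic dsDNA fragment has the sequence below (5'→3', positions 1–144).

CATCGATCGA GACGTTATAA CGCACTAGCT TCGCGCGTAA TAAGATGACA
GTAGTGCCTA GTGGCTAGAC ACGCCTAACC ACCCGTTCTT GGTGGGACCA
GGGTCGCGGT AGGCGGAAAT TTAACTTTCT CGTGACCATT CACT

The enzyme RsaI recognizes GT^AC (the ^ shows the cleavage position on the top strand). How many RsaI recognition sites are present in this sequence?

0

No occurrence of GTAC is present in the sequence.
RsaI does not cut: 0 sites.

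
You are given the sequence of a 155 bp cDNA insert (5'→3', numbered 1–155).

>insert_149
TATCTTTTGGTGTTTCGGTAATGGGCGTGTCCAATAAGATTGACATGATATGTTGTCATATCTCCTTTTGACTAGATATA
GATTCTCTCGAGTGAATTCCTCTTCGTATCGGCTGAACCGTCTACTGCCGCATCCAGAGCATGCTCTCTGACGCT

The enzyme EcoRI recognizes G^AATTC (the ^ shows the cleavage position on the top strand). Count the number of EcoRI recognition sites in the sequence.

1

GAATTC occurs starting at position 94.
EcoRI cuts at 1 site.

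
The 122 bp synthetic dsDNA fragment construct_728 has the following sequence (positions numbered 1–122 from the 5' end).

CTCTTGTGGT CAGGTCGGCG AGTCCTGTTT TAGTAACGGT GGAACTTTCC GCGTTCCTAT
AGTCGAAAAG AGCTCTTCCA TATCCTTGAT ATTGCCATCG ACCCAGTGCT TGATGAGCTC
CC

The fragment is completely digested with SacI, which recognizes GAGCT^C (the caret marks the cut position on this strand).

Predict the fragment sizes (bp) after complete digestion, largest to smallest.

SacI sites (GAGCTC) start at positions 70, 115.
SacI cuts after base 5 of each site (before the last base), so after positions 74, 119.
Linear molecule, 2 cuts → 3 fragments:
  1–74 → 74 bp
  75–119 → 45 bp
  120–122 → 3 bp
Sorted largest to smallest: 74, 45, 3 bp.

74, 45, 3 bp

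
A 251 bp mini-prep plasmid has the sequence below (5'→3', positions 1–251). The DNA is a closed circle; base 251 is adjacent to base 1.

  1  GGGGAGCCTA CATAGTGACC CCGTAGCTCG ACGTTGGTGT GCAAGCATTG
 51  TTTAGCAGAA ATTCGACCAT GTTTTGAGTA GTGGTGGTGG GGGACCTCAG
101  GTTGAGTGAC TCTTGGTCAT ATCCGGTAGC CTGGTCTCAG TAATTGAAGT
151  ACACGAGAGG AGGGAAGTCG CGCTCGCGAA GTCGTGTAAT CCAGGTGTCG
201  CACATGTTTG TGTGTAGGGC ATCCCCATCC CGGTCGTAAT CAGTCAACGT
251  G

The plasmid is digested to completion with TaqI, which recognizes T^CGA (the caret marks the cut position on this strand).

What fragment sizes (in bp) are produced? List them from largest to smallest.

216, 35 bp

TaqI sites (TCGA) start at positions 28, 63.
TaqI cuts after the first base of each site, so after positions 28, 63.
Circular molecule, 2 cuts → 2 fragments:
  29–63 → 35 bp
  64–251 then 1–28 → 188 + 28 = 216 bp
Sorted largest to smallest: 216, 35 bp.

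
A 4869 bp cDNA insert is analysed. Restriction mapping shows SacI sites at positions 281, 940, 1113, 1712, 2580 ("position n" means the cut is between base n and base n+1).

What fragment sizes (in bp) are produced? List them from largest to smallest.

Linear molecule, 5 cuts → 6 fragments:
  281 − 0 = 281 bp
  940 − 281 = 659 bp
  1113 − 940 = 173 bp
  1712 − 1113 = 599 bp
  2580 − 1712 = 868 bp
  4869 − 2580 = 2289 bp
Sorted largest to smallest: 2289, 868, 659, 599, 281, 173 bp.

2289, 868, 659, 599, 281, 173 bp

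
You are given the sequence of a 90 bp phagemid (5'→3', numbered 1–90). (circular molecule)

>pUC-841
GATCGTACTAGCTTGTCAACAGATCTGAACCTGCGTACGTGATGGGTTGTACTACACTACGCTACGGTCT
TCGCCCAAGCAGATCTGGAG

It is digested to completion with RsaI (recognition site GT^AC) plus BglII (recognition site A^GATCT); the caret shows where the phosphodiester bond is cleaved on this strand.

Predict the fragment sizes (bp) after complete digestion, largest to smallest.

31, 15, 15, 15, 14 bp

RsaI sites (GTAC) start at positions 5, 35, 49.
RsaI cuts after base 2 of each site, so after positions 6, 36, 50.
BglII sites (AGATCT) start at positions 21, 81.
BglII cuts after the first base of each site, so after positions 21, 81.
Combined cut positions: 6, 21, 36, 50, 81.
Circular molecule, 5 cuts → 5 fragments:
  7–21 → 15 bp
  22–36 → 15 bp
  37–50 → 14 bp
  51–81 → 31 bp
  82–90 then 1–6 → 9 + 6 = 15 bp
Sorted largest to smallest: 31, 15, 15, 15, 14 bp.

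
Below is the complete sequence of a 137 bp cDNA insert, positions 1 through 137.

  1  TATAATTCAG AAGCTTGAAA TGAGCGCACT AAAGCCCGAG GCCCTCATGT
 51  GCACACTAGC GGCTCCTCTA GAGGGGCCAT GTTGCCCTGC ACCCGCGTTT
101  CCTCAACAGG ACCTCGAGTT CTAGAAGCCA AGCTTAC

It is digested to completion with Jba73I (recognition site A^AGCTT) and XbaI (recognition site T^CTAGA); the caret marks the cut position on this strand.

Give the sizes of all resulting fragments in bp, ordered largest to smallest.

56, 53, 11, 10, 7 bp

Jba73I sites (AAGCTT) start at positions 11, 130.
Jba73I cuts after the first base of each site, so after positions 11, 130.
XbaI sites (TCTAGA) start at positions 67, 120.
XbaI cuts after the first base of each site, so after positions 67, 120.
Combined cut positions: 11, 67, 120, 130.
Linear molecule, 4 cuts → 5 fragments:
  1–11 → 11 bp
  12–67 → 56 bp
  68–120 → 53 bp
  121–130 → 10 bp
  131–137 → 7 bp
Sorted largest to smallest: 56, 53, 11, 10, 7 bp.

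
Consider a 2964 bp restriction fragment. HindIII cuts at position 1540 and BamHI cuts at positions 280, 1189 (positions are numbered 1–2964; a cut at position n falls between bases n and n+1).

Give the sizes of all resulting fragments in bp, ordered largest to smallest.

Combined cut positions (sorted): 280, 1189, 1540.
Linear molecule, 3 cuts → 4 fragments:
  280 − 0 = 280 bp
  1189 − 280 = 909 bp
  1540 − 1189 = 351 bp
  2964 − 1540 = 1424 bp
Sorted largest to smallest: 1424, 909, 351, 280 bp.

1424, 909, 351, 280 bp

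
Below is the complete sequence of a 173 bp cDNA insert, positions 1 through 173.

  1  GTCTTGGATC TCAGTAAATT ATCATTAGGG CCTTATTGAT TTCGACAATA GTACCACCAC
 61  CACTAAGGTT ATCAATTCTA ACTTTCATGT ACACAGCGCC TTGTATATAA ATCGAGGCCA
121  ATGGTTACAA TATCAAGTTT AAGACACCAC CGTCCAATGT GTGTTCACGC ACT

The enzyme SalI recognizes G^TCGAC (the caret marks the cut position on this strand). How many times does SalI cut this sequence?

No occurrence of GTCGAC is present in the sequence.
SalI does not cut: 0 sites.

0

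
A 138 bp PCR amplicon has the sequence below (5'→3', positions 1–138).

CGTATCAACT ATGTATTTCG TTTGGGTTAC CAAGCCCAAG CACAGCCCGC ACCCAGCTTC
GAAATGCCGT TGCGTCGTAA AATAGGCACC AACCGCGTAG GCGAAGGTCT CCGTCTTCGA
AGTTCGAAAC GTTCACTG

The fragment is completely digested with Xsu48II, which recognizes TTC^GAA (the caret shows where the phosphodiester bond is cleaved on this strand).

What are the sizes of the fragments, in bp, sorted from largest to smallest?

Xsu48II sites (TTCGAA) start at positions 58, 116, 123.
Xsu48II cuts after base 3 of each site, so after positions 60, 118, 125.
Linear molecule, 3 cuts → 4 fragments:
  1–60 → 60 bp
  61–118 → 58 bp
  119–125 → 7 bp
  126–138 → 13 bp
Sorted largest to smallest: 60, 58, 13, 7 bp.

60, 58, 13, 7 bp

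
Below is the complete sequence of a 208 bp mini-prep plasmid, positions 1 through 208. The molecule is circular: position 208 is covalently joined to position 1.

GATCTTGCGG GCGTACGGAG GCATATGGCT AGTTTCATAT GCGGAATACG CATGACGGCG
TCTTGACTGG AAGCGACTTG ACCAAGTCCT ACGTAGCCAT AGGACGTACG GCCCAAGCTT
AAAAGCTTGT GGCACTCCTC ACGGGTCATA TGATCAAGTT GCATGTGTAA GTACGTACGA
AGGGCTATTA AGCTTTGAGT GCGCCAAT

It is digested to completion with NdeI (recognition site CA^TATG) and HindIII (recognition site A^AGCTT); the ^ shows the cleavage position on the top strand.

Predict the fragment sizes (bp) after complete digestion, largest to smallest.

NdeI sites (CATATG) start at positions 22, 36, 147.
NdeI cuts after base 2 of each site, so after positions 23, 37, 148.
HindIII sites (AAGCTT) start at positions 115, 123, 190.
HindIII cuts after the first base of each site, so after positions 115, 123, 190.
Combined cut positions: 23, 37, 115, 123, 148, 190.
Circular molecule, 6 cuts → 6 fragments:
  24–37 → 14 bp
  38–115 → 78 bp
  116–123 → 8 bp
  124–148 → 25 bp
  149–190 → 42 bp
  191–208 then 1–23 → 18 + 23 = 41 bp
Sorted largest to smallest: 78, 42, 41, 25, 14, 8 bp.

78, 42, 41, 25, 14, 8 bp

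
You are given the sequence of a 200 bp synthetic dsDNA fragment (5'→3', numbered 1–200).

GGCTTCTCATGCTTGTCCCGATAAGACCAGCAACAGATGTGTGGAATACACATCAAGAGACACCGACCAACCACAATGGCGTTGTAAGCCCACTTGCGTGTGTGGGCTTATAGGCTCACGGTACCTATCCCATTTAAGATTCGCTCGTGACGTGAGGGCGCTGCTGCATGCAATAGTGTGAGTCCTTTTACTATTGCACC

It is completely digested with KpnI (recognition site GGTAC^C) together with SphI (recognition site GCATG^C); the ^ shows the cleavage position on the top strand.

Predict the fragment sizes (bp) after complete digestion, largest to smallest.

The KpnI site (GGTACC) starts at position 120.
KpnI cuts after base 5 of each site (before the last base), so after position 124.
The SphI site (GCATGC) starts at position 166.
SphI cuts after base 5 of each site (before the last base), so after position 170.
Combined cut positions: 124, 170.
Linear molecule, 2 cuts → 3 fragments:
  1–124 → 124 bp
  125–170 → 46 bp
  171–200 → 30 bp
Sorted largest to smallest: 124, 46, 30 bp.

124, 46, 30 bp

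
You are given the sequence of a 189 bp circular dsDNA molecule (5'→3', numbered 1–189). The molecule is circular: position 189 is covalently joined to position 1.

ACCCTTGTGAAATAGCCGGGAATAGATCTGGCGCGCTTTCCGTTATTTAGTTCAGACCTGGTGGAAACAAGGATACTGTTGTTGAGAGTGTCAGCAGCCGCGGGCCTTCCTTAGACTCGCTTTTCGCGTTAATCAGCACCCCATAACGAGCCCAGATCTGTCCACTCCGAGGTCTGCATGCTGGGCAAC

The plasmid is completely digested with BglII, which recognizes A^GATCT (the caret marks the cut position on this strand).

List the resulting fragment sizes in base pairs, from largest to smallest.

130, 59 bp

BglII sites (AGATCT) start at positions 24, 154.
BglII cuts after the first base of each site, so after positions 24, 154.
Circular molecule, 2 cuts → 2 fragments:
  25–154 → 130 bp
  155–189 then 1–24 → 35 + 24 = 59 bp
Sorted largest to smallest: 130, 59 bp.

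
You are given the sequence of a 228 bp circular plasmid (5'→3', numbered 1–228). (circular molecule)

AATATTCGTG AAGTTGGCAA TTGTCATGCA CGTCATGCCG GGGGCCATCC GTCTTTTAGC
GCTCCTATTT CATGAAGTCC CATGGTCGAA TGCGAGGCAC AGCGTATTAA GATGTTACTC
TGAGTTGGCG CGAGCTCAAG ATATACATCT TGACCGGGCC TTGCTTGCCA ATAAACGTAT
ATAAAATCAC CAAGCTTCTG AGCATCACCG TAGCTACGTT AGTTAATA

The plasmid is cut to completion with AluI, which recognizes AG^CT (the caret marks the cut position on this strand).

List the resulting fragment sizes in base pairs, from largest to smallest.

149, 60, 19 bp

AluI sites (AGCT) start at positions 133, 193, 212.
AluI cuts after base 2 of each site, so after positions 134, 194, 213.
Circular molecule, 3 cuts → 3 fragments:
  135–194 → 60 bp
  195–213 → 19 bp
  214–228 then 1–134 → 15 + 134 = 149 bp
Sorted largest to smallest: 149, 60, 19 bp.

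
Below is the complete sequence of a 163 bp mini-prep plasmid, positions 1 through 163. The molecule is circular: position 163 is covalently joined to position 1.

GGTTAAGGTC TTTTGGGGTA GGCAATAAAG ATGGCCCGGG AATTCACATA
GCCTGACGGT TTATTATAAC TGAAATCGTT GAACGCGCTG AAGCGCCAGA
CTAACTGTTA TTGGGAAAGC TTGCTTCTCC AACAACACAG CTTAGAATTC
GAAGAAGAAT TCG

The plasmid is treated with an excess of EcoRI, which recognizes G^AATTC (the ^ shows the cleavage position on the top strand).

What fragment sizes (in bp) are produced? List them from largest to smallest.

105, 46, 12 bp

EcoRI sites (GAATTC) start at positions 40, 145, 157.
EcoRI cuts after the first base of each site, so after positions 40, 145, 157.
Circular molecule, 3 cuts → 3 fragments:
  41–145 → 105 bp
  146–157 → 12 bp
  158–163 then 1–40 → 6 + 40 = 46 bp
Sorted largest to smallest: 105, 46, 12 bp.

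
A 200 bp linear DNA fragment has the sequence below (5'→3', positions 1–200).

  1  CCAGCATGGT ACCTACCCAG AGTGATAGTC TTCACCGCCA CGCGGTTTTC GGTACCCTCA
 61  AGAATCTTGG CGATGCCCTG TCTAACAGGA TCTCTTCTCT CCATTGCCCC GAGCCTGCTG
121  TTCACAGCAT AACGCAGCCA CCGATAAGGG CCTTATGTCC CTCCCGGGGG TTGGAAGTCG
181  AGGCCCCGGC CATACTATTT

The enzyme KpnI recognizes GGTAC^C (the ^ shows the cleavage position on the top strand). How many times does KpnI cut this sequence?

2

GGTACC occurs starting at positions 8, 51.
KpnI cuts at 2 sites.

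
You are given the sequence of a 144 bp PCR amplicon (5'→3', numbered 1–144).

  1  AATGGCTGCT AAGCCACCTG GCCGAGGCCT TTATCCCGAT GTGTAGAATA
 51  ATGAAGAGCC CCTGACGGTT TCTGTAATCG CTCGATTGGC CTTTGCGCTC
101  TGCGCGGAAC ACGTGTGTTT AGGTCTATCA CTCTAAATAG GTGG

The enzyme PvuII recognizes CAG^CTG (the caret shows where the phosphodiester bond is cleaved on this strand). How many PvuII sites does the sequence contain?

No occurrence of CAGCTG is present in the sequence.
PvuII does not cut: 0 sites.

0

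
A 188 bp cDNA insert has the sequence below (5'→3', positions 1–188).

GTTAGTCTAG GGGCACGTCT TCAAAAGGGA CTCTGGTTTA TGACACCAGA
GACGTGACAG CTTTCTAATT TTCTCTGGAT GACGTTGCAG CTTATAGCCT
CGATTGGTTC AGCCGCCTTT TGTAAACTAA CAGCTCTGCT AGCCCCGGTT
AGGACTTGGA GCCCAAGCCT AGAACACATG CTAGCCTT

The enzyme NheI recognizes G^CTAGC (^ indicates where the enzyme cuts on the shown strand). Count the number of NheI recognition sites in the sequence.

2

GCTAGC occurs starting at positions 138, 180.
NheI cuts at 2 sites.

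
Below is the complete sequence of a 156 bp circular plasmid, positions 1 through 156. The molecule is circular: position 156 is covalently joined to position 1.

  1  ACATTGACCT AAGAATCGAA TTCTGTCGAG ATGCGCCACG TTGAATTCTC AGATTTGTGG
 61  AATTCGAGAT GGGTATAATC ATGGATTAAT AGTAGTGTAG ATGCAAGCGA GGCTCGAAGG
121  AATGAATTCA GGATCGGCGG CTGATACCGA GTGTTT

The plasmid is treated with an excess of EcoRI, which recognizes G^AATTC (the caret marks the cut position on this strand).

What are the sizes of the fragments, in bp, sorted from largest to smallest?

EcoRI sites (GAATTC) start at positions 18, 43, 60, 124.
EcoRI cuts after the first base of each site, so after positions 18, 43, 60, 124.
Circular molecule, 4 cuts → 4 fragments:
  19–43 → 25 bp
  44–60 → 17 bp
  61–124 → 64 bp
  125–156 then 1–18 → 32 + 18 = 50 bp
Sorted largest to smallest: 64, 50, 25, 17 bp.

64, 50, 25, 17 bp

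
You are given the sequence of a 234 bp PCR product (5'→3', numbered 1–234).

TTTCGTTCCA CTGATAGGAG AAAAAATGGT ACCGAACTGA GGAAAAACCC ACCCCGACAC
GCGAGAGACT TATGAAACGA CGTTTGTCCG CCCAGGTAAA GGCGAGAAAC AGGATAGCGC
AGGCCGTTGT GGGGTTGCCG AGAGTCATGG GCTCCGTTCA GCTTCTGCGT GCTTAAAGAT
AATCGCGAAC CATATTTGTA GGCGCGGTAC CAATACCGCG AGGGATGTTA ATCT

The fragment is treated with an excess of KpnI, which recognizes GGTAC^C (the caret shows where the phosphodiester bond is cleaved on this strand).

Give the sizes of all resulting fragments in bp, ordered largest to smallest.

KpnI sites (GGTACC) start at positions 28, 206.
KpnI cuts after base 5 of each site (before the last base), so after positions 32, 210.
Linear molecule, 2 cuts → 3 fragments:
  1–32 → 32 bp
  33–210 → 178 bp
  211–234 → 24 bp
Sorted largest to smallest: 178, 32, 24 bp.

178, 32, 24 bp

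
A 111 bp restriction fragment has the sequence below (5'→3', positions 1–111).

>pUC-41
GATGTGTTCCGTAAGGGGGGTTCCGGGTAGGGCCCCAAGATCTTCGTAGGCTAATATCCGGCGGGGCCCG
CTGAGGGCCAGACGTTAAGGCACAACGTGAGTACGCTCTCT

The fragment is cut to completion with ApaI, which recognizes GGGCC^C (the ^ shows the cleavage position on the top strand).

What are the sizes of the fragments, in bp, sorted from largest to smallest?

43, 34, 34 bp

ApaI sites (GGGCCC) start at positions 30, 64.
ApaI cuts after base 5 of each site (before the last base), so after positions 34, 68.
Linear molecule, 2 cuts → 3 fragments:
  1–34 → 34 bp
  35–68 → 34 bp
  69–111 → 43 bp
Sorted largest to smallest: 43, 34, 34 bp.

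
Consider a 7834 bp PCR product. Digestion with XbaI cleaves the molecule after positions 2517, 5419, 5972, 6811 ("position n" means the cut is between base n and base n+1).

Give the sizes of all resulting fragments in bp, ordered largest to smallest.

Linear molecule, 4 cuts → 5 fragments:
  2517 − 0 = 2517 bp
  5419 − 2517 = 2902 bp
  5972 − 5419 = 553 bp
  6811 − 5972 = 839 bp
  7834 − 6811 = 1023 bp
Sorted largest to smallest: 2902, 2517, 1023, 839, 553 bp.

2902, 2517, 1023, 839, 553 bp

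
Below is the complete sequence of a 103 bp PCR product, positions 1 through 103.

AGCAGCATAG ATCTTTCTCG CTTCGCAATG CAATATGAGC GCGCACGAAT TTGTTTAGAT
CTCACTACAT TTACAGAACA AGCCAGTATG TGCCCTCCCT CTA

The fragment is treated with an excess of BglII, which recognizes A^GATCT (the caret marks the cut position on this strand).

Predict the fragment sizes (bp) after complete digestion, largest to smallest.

48, 46, 9 bp

BglII sites (AGATCT) start at positions 9, 57.
BglII cuts after the first base of each site, so after positions 9, 57.
Linear molecule, 2 cuts → 3 fragments:
  1–9 → 9 bp
  10–57 → 48 bp
  58–103 → 46 bp
Sorted largest to smallest: 48, 46, 9 bp.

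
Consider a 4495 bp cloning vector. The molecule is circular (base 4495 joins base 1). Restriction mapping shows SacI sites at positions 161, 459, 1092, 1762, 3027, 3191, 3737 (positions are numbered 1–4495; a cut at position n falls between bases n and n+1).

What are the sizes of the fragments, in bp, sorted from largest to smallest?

1265, 919, 670, 633, 546, 298, 164 bp

Circular molecule, 7 cuts → 7 fragments:
  459 − 161 = 298 bp
  1092 − 459 = 633 bp
  1762 − 1092 = 670 bp
  3027 − 1762 = 1265 bp
  3191 − 3027 = 164 bp
  3737 − 3191 = 546 bp
  wrap: 4495 − 3737 + 161 = 919 bp
Sorted largest to smallest: 1265, 919, 670, 633, 546, 298, 164 bp.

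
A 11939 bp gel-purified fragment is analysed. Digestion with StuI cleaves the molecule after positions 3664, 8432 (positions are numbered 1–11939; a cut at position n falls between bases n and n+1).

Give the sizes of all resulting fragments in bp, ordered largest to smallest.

Linear molecule, 2 cuts → 3 fragments:
  3664 − 0 = 3664 bp
  8432 − 3664 = 4768 bp
  11939 − 8432 = 3507 bp
Sorted largest to smallest: 4768, 3664, 3507 bp.

4768, 3664, 3507 bp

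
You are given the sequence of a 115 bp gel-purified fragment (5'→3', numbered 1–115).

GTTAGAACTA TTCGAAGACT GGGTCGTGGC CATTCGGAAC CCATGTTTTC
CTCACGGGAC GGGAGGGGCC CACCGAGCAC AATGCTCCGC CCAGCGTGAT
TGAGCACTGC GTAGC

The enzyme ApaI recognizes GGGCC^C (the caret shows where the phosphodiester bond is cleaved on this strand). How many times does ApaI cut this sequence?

1

GGGCCC occurs starting at position 66.
ApaI cuts at 1 site.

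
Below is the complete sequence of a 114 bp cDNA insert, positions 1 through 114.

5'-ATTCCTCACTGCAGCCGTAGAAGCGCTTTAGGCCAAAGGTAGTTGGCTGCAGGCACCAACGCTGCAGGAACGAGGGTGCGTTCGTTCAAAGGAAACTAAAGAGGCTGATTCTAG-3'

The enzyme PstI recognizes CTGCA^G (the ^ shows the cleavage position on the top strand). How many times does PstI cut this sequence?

3

CTGCAG occurs starting at positions 9, 47, 62.
PstI cuts at 3 sites.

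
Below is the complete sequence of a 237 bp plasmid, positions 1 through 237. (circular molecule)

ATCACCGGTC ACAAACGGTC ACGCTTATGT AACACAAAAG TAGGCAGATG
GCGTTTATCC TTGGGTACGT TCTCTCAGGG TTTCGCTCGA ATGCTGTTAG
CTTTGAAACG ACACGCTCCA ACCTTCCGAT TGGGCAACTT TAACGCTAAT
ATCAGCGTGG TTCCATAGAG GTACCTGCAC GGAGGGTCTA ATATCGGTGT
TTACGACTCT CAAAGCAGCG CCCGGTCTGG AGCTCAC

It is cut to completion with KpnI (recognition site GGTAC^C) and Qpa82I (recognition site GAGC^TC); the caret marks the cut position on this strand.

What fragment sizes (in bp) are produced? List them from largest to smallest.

178, 59 bp

The KpnI site (GGTACC) starts at position 170.
KpnI cuts after base 5 of each site (before the last base), so after position 174.
The Qpa82I site (GAGCTC) starts at position 230.
Qpa82I cuts after base 4 of each site, so after position 233.
Combined cut positions: 174, 233.
Circular molecule, 2 cuts → 2 fragments:
  175–233 → 59 bp
  234–237 then 1–174 → 4 + 174 = 178 bp
Sorted largest to smallest: 178, 59 bp.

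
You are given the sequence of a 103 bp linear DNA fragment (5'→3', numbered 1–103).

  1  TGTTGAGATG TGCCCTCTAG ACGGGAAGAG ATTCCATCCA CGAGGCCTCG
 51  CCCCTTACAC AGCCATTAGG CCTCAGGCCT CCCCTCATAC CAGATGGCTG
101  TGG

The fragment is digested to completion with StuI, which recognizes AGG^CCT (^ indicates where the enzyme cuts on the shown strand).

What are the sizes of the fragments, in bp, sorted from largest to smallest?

StuI sites (AGGCCT) start at positions 43, 68, 75.
StuI cuts after base 3 of each site, so after positions 45, 70, 77.
Linear molecule, 3 cuts → 4 fragments:
  1–45 → 45 bp
  46–70 → 25 bp
  71–77 → 7 bp
  78–103 → 26 bp
Sorted largest to smallest: 45, 26, 25, 7 bp.

45, 26, 25, 7 bp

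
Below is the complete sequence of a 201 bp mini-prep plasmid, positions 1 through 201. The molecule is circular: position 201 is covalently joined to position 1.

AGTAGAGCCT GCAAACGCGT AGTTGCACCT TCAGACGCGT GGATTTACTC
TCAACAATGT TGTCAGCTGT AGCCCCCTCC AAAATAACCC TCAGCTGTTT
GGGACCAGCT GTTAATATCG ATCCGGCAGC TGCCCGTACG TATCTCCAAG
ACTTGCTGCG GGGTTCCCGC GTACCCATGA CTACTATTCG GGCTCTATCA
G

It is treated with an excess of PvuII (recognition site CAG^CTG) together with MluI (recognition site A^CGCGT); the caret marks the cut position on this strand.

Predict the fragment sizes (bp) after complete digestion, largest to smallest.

87, 31, 28, 21, 20, 14 bp

PvuII sites (CAGCTG) start at positions 64, 92, 106, 127.
PvuII cuts after base 3 of each site, so after positions 66, 94, 108, 129.
MluI sites (ACGCGT) start at positions 15, 35.
MluI cuts after the first base of each site, so after positions 15, 35.
Combined cut positions: 15, 35, 66, 94, 108, 129.
Circular molecule, 6 cuts → 6 fragments:
  16–35 → 20 bp
  36–66 → 31 bp
  67–94 → 28 bp
  95–108 → 14 bp
  109–129 → 21 bp
  130–201 then 1–15 → 72 + 15 = 87 bp
Sorted largest to smallest: 87, 31, 28, 21, 20, 14 bp.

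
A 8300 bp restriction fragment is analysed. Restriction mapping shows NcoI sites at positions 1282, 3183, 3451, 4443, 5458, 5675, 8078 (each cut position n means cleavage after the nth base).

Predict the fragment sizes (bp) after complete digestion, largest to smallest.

Linear molecule, 7 cuts → 8 fragments:
  1282 − 0 = 1282 bp
  3183 − 1282 = 1901 bp
  3451 − 3183 = 268 bp
  4443 − 3451 = 992 bp
  5458 − 4443 = 1015 bp
  5675 − 5458 = 217 bp
  8078 − 5675 = 2403 bp
  8300 − 8078 = 222 bp
Sorted largest to smallest: 2403, 1901, 1282, 1015, 992, 268, 222, 217 bp.

2403, 1901, 1282, 1015, 992, 268, 222, 217 bp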